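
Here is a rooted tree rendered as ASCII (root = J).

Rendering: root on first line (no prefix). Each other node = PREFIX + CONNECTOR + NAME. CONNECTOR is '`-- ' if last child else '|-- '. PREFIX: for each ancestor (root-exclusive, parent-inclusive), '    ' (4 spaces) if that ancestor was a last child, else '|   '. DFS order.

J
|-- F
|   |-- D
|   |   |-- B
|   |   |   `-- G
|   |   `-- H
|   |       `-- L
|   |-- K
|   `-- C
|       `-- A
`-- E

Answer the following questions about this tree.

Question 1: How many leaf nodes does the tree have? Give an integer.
Answer: 5

Derivation:
Leaves (nodes with no children): A, E, G, K, L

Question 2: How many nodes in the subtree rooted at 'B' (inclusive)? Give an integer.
Subtree rooted at B contains: B, G
Count = 2

Answer: 2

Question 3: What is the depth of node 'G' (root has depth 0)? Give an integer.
Answer: 4

Derivation:
Path from root to G: J -> F -> D -> B -> G
Depth = number of edges = 4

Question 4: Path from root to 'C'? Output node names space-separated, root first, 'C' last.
Walk down from root: J -> F -> C

Answer: J F C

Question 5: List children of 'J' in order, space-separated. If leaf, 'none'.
Answer: F E

Derivation:
Node J's children (from adjacency): F, E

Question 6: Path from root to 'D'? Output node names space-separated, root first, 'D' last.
Walk down from root: J -> F -> D

Answer: J F D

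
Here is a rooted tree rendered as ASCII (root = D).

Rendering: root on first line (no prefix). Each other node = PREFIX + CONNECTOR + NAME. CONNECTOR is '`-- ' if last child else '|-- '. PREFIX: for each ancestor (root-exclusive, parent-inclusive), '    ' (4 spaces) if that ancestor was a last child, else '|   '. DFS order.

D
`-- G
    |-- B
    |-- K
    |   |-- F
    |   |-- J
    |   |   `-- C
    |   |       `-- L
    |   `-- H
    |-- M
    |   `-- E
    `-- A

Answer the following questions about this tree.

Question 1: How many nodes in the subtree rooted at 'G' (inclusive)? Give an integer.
Subtree rooted at G contains: A, B, C, E, F, G, H, J, K, L, M
Count = 11

Answer: 11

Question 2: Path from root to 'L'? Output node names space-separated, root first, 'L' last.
Walk down from root: D -> G -> K -> J -> C -> L

Answer: D G K J C L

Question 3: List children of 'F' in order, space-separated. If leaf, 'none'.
Answer: none

Derivation:
Node F's children (from adjacency): (leaf)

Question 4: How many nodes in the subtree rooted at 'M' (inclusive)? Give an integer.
Subtree rooted at M contains: E, M
Count = 2

Answer: 2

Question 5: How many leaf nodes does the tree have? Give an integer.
Answer: 6

Derivation:
Leaves (nodes with no children): A, B, E, F, H, L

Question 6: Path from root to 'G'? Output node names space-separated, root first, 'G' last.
Answer: D G

Derivation:
Walk down from root: D -> G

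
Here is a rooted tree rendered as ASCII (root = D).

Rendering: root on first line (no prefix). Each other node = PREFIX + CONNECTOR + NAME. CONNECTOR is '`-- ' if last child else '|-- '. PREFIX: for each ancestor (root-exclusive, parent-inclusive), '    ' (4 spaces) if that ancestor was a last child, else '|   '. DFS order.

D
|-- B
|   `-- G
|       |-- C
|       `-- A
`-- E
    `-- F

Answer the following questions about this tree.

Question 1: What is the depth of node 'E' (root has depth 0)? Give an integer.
Path from root to E: D -> E
Depth = number of edges = 1

Answer: 1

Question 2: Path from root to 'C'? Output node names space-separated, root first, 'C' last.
Answer: D B G C

Derivation:
Walk down from root: D -> B -> G -> C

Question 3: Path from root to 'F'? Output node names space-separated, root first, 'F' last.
Walk down from root: D -> E -> F

Answer: D E F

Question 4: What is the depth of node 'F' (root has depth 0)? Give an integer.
Path from root to F: D -> E -> F
Depth = number of edges = 2

Answer: 2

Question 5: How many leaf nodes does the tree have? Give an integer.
Leaves (nodes with no children): A, C, F

Answer: 3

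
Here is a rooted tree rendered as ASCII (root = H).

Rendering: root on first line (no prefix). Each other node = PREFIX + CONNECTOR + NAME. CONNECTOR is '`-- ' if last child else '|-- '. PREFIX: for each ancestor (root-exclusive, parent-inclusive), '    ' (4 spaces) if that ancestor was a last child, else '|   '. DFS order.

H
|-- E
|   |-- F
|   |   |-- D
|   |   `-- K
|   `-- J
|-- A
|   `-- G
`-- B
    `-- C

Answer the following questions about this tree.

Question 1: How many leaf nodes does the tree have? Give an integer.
Leaves (nodes with no children): C, D, G, J, K

Answer: 5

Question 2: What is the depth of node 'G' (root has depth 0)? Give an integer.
Path from root to G: H -> A -> G
Depth = number of edges = 2

Answer: 2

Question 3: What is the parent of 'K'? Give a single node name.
Answer: F

Derivation:
Scan adjacency: K appears as child of F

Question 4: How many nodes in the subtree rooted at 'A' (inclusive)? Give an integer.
Answer: 2

Derivation:
Subtree rooted at A contains: A, G
Count = 2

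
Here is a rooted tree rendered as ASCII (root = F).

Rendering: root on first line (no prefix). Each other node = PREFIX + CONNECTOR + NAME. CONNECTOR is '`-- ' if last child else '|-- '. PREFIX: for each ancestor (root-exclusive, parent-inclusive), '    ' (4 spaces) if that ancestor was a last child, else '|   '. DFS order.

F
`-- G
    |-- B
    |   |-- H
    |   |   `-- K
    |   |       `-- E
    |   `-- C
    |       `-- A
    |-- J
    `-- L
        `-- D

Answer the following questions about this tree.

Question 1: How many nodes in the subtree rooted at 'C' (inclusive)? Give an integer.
Subtree rooted at C contains: A, C
Count = 2

Answer: 2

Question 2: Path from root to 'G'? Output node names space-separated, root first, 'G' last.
Walk down from root: F -> G

Answer: F G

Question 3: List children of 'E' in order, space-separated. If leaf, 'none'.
Answer: none

Derivation:
Node E's children (from adjacency): (leaf)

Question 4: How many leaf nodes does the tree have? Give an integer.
Answer: 4

Derivation:
Leaves (nodes with no children): A, D, E, J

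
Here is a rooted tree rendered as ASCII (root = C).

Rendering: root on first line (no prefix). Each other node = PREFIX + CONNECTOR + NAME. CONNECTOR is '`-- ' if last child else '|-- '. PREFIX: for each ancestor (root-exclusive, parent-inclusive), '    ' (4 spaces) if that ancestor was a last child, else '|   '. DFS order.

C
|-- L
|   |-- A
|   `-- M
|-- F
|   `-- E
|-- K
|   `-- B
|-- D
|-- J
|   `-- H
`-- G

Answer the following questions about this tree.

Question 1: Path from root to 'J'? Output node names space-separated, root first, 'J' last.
Answer: C J

Derivation:
Walk down from root: C -> J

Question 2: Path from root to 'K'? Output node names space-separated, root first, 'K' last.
Answer: C K

Derivation:
Walk down from root: C -> K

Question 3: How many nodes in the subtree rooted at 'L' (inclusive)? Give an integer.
Subtree rooted at L contains: A, L, M
Count = 3

Answer: 3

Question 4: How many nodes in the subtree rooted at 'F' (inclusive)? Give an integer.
Subtree rooted at F contains: E, F
Count = 2

Answer: 2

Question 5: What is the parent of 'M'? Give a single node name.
Scan adjacency: M appears as child of L

Answer: L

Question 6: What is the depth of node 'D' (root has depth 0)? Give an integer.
Answer: 1

Derivation:
Path from root to D: C -> D
Depth = number of edges = 1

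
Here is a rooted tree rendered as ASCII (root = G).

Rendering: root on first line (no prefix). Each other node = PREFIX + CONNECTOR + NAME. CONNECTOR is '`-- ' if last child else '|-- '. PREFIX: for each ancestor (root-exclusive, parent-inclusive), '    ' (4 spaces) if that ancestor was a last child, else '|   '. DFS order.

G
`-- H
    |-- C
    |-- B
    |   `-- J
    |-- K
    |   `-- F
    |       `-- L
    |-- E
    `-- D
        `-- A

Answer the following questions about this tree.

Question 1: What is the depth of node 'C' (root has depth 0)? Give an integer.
Path from root to C: G -> H -> C
Depth = number of edges = 2

Answer: 2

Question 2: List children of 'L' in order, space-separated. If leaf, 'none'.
Node L's children (from adjacency): (leaf)

Answer: none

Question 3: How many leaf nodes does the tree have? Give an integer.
Answer: 5

Derivation:
Leaves (nodes with no children): A, C, E, J, L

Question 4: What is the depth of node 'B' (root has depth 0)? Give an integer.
Path from root to B: G -> H -> B
Depth = number of edges = 2

Answer: 2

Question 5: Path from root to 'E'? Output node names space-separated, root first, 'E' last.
Answer: G H E

Derivation:
Walk down from root: G -> H -> E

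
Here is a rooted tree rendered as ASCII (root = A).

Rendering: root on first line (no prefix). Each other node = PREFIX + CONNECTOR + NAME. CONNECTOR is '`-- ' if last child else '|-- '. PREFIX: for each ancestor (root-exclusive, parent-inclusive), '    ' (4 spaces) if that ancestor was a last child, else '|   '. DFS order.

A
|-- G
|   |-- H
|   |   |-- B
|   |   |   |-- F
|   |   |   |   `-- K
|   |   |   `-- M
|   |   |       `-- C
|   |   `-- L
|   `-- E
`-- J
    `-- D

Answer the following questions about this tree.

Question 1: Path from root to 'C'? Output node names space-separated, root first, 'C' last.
Answer: A G H B M C

Derivation:
Walk down from root: A -> G -> H -> B -> M -> C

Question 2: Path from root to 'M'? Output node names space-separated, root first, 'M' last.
Answer: A G H B M

Derivation:
Walk down from root: A -> G -> H -> B -> M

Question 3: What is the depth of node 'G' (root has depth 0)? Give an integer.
Path from root to G: A -> G
Depth = number of edges = 1

Answer: 1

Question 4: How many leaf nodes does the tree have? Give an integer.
Leaves (nodes with no children): C, D, E, K, L

Answer: 5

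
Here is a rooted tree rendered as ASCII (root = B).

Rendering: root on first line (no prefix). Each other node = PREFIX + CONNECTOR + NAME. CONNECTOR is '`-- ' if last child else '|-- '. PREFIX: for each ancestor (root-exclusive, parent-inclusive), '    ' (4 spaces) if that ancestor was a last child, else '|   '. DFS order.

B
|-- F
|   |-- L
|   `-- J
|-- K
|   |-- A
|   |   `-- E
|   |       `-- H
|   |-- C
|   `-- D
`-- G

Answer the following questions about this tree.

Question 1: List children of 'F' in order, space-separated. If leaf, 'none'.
Answer: L J

Derivation:
Node F's children (from adjacency): L, J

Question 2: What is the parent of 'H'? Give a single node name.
Answer: E

Derivation:
Scan adjacency: H appears as child of E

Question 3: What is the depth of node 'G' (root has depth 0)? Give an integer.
Path from root to G: B -> G
Depth = number of edges = 1

Answer: 1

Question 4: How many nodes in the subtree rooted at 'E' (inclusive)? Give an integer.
Subtree rooted at E contains: E, H
Count = 2

Answer: 2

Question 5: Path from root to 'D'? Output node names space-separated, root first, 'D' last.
Answer: B K D

Derivation:
Walk down from root: B -> K -> D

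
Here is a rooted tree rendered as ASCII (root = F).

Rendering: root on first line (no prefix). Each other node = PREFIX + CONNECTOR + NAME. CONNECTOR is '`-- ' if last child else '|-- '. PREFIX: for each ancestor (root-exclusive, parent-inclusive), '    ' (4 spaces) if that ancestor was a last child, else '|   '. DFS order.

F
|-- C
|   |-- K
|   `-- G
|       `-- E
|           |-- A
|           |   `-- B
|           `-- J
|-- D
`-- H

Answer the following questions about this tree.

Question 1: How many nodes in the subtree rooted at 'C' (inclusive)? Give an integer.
Subtree rooted at C contains: A, B, C, E, G, J, K
Count = 7

Answer: 7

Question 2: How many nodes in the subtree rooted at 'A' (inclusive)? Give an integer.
Subtree rooted at A contains: A, B
Count = 2

Answer: 2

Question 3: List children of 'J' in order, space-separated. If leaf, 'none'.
Node J's children (from adjacency): (leaf)

Answer: none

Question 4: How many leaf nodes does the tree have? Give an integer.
Answer: 5

Derivation:
Leaves (nodes with no children): B, D, H, J, K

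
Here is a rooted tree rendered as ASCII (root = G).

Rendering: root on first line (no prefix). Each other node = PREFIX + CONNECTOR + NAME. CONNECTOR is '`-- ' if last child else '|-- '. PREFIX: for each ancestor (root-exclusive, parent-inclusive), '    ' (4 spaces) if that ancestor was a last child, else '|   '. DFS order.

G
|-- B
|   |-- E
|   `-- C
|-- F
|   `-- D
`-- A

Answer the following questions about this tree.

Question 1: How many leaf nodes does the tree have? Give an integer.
Leaves (nodes with no children): A, C, D, E

Answer: 4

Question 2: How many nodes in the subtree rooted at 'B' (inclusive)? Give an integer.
Answer: 3

Derivation:
Subtree rooted at B contains: B, C, E
Count = 3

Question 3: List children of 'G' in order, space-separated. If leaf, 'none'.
Node G's children (from adjacency): B, F, A

Answer: B F A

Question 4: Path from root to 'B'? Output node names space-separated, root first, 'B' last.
Walk down from root: G -> B

Answer: G B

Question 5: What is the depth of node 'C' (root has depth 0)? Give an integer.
Answer: 2

Derivation:
Path from root to C: G -> B -> C
Depth = number of edges = 2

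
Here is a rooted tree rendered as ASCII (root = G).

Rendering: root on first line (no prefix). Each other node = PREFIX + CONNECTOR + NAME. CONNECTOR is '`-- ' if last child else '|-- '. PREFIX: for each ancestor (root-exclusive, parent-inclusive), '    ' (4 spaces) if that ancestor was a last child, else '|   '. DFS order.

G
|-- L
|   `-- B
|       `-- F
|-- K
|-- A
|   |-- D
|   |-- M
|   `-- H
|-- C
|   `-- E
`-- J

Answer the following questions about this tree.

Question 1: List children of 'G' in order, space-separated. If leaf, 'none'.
Answer: L K A C J

Derivation:
Node G's children (from adjacency): L, K, A, C, J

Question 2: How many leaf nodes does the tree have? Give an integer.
Leaves (nodes with no children): D, E, F, H, J, K, M

Answer: 7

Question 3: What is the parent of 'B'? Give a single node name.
Answer: L

Derivation:
Scan adjacency: B appears as child of L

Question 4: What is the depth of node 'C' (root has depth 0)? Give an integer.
Answer: 1

Derivation:
Path from root to C: G -> C
Depth = number of edges = 1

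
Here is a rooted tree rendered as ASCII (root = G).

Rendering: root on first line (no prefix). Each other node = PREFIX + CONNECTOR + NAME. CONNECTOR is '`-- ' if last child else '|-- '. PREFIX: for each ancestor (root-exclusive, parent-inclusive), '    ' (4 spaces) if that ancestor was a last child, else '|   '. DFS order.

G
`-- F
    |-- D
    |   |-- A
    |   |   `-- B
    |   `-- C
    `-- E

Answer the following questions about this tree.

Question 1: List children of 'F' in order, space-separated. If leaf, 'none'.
Answer: D E

Derivation:
Node F's children (from adjacency): D, E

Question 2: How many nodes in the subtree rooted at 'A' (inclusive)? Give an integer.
Subtree rooted at A contains: A, B
Count = 2

Answer: 2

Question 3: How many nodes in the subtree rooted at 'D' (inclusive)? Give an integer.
Answer: 4

Derivation:
Subtree rooted at D contains: A, B, C, D
Count = 4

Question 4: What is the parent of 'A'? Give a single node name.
Answer: D

Derivation:
Scan adjacency: A appears as child of D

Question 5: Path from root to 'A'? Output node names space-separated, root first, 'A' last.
Walk down from root: G -> F -> D -> A

Answer: G F D A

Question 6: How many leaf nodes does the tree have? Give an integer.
Leaves (nodes with no children): B, C, E

Answer: 3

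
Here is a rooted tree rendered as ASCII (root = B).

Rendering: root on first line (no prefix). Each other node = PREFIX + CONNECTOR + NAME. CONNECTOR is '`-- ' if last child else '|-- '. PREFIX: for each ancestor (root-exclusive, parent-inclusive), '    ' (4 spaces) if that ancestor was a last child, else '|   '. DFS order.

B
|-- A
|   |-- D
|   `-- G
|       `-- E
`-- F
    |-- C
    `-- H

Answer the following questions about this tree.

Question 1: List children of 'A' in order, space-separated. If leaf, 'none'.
Node A's children (from adjacency): D, G

Answer: D G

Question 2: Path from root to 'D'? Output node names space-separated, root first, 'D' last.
Answer: B A D

Derivation:
Walk down from root: B -> A -> D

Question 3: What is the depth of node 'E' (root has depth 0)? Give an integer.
Path from root to E: B -> A -> G -> E
Depth = number of edges = 3

Answer: 3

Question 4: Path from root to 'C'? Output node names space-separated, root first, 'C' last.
Walk down from root: B -> F -> C

Answer: B F C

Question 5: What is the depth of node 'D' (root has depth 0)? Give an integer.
Answer: 2

Derivation:
Path from root to D: B -> A -> D
Depth = number of edges = 2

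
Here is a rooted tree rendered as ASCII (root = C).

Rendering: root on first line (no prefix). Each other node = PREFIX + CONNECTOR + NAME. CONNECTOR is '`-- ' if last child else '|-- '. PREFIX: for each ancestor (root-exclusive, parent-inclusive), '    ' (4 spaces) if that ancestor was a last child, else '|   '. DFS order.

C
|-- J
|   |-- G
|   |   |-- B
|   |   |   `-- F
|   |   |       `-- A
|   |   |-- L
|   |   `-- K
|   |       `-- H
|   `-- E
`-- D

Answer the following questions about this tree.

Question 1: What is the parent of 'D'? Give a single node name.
Answer: C

Derivation:
Scan adjacency: D appears as child of C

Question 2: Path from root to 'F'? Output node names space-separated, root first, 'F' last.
Walk down from root: C -> J -> G -> B -> F

Answer: C J G B F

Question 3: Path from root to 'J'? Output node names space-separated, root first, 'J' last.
Walk down from root: C -> J

Answer: C J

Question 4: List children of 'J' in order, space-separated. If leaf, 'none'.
Answer: G E

Derivation:
Node J's children (from adjacency): G, E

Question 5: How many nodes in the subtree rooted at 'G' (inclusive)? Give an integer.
Answer: 7

Derivation:
Subtree rooted at G contains: A, B, F, G, H, K, L
Count = 7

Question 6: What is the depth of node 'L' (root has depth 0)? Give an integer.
Answer: 3

Derivation:
Path from root to L: C -> J -> G -> L
Depth = number of edges = 3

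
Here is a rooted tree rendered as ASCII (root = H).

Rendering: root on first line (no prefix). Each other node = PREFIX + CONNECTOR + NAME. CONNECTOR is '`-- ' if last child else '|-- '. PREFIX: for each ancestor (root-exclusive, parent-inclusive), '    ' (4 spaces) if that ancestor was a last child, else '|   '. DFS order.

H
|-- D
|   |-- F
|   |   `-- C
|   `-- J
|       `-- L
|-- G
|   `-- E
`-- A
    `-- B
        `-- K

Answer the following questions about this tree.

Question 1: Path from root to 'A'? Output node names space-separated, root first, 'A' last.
Walk down from root: H -> A

Answer: H A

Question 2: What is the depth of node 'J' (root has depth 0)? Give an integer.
Path from root to J: H -> D -> J
Depth = number of edges = 2

Answer: 2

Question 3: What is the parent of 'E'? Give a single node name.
Answer: G

Derivation:
Scan adjacency: E appears as child of G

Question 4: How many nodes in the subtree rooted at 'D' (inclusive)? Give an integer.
Subtree rooted at D contains: C, D, F, J, L
Count = 5

Answer: 5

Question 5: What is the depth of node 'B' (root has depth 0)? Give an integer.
Path from root to B: H -> A -> B
Depth = number of edges = 2

Answer: 2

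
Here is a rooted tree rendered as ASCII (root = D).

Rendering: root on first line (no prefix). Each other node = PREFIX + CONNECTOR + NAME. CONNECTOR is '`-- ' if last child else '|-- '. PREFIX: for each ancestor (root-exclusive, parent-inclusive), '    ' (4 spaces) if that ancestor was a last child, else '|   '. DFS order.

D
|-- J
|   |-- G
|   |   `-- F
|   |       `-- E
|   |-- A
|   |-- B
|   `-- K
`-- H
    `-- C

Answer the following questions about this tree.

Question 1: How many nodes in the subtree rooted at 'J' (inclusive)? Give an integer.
Subtree rooted at J contains: A, B, E, F, G, J, K
Count = 7

Answer: 7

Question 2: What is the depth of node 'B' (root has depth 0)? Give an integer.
Answer: 2

Derivation:
Path from root to B: D -> J -> B
Depth = number of edges = 2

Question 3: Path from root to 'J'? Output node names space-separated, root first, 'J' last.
Answer: D J

Derivation:
Walk down from root: D -> J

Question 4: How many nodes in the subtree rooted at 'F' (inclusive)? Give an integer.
Subtree rooted at F contains: E, F
Count = 2

Answer: 2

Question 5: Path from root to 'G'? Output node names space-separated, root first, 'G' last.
Answer: D J G

Derivation:
Walk down from root: D -> J -> G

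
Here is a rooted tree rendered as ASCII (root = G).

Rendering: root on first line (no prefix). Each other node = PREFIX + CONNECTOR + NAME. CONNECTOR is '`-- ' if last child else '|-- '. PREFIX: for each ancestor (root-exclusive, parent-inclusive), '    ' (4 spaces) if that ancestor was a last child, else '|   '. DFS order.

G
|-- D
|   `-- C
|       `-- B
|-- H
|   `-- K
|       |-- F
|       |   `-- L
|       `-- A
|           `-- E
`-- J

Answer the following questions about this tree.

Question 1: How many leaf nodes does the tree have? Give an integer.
Answer: 4

Derivation:
Leaves (nodes with no children): B, E, J, L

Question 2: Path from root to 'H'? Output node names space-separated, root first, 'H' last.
Answer: G H

Derivation:
Walk down from root: G -> H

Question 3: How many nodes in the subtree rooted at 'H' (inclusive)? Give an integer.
Answer: 6

Derivation:
Subtree rooted at H contains: A, E, F, H, K, L
Count = 6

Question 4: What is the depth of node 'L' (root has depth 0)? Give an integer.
Path from root to L: G -> H -> K -> F -> L
Depth = number of edges = 4

Answer: 4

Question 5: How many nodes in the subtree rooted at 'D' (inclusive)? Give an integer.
Subtree rooted at D contains: B, C, D
Count = 3

Answer: 3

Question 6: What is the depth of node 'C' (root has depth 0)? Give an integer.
Answer: 2

Derivation:
Path from root to C: G -> D -> C
Depth = number of edges = 2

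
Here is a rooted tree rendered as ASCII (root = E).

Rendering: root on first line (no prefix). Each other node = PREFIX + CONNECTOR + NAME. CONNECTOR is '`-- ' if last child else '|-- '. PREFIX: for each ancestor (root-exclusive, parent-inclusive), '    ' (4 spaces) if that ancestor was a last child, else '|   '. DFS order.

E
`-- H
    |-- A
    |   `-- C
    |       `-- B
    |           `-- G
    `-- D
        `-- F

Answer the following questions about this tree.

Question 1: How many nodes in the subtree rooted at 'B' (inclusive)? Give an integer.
Subtree rooted at B contains: B, G
Count = 2

Answer: 2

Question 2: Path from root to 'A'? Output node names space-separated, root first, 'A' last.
Answer: E H A

Derivation:
Walk down from root: E -> H -> A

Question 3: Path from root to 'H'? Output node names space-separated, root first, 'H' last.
Walk down from root: E -> H

Answer: E H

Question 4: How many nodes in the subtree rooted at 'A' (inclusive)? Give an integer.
Answer: 4

Derivation:
Subtree rooted at A contains: A, B, C, G
Count = 4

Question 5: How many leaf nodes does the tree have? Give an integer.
Leaves (nodes with no children): F, G

Answer: 2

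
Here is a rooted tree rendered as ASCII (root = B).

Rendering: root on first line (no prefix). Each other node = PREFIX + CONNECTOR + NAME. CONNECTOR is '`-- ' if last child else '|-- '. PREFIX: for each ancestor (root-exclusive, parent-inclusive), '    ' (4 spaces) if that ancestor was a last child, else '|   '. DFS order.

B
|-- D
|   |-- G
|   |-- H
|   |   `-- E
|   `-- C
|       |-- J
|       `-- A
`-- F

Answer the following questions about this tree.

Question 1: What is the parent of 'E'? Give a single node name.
Answer: H

Derivation:
Scan adjacency: E appears as child of H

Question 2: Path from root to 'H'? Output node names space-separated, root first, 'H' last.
Walk down from root: B -> D -> H

Answer: B D H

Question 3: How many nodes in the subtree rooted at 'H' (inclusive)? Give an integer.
Subtree rooted at H contains: E, H
Count = 2

Answer: 2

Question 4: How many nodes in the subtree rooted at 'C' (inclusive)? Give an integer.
Answer: 3

Derivation:
Subtree rooted at C contains: A, C, J
Count = 3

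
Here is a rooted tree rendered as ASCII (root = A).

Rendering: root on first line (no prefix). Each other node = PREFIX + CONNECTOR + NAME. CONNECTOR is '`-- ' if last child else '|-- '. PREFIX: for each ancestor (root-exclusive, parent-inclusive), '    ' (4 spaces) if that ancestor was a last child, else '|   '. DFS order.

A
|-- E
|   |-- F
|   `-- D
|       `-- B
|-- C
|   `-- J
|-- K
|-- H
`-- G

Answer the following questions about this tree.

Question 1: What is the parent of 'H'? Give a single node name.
Answer: A

Derivation:
Scan adjacency: H appears as child of A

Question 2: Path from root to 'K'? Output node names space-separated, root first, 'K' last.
Answer: A K

Derivation:
Walk down from root: A -> K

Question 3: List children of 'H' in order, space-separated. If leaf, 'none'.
Answer: none

Derivation:
Node H's children (from adjacency): (leaf)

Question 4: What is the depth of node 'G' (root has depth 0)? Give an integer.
Answer: 1

Derivation:
Path from root to G: A -> G
Depth = number of edges = 1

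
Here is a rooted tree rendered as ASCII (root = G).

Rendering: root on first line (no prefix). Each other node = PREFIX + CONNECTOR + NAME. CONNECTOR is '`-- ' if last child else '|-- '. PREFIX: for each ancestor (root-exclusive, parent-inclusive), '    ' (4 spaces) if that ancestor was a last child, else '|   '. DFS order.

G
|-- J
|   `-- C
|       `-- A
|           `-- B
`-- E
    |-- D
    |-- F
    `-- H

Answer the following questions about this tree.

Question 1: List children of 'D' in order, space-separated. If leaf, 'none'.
Node D's children (from adjacency): (leaf)

Answer: none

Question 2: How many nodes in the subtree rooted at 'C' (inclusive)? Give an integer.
Answer: 3

Derivation:
Subtree rooted at C contains: A, B, C
Count = 3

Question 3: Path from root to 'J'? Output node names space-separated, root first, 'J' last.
Answer: G J

Derivation:
Walk down from root: G -> J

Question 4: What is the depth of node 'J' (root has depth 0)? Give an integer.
Path from root to J: G -> J
Depth = number of edges = 1

Answer: 1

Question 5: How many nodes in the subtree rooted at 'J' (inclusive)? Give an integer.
Subtree rooted at J contains: A, B, C, J
Count = 4

Answer: 4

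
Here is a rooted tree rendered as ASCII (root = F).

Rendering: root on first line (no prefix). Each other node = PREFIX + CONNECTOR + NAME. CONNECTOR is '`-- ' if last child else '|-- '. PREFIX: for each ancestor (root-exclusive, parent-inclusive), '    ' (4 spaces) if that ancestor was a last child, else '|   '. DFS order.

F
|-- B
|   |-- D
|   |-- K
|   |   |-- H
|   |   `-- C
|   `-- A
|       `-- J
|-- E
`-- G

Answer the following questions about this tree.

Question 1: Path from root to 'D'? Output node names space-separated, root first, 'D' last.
Answer: F B D

Derivation:
Walk down from root: F -> B -> D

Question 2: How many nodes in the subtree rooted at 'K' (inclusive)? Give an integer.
Subtree rooted at K contains: C, H, K
Count = 3

Answer: 3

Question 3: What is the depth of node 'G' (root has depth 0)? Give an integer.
Path from root to G: F -> G
Depth = number of edges = 1

Answer: 1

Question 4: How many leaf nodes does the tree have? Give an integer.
Leaves (nodes with no children): C, D, E, G, H, J

Answer: 6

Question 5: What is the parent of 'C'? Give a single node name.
Scan adjacency: C appears as child of K

Answer: K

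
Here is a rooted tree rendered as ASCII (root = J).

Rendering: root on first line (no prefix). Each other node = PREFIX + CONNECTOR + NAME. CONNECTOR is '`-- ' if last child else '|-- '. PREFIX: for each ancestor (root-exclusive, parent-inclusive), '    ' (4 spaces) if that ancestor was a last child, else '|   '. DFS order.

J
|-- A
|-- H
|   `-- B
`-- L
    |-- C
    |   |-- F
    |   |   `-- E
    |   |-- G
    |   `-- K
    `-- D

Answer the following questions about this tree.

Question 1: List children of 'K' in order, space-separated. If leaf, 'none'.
Node K's children (from adjacency): (leaf)

Answer: none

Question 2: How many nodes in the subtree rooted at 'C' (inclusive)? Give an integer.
Subtree rooted at C contains: C, E, F, G, K
Count = 5

Answer: 5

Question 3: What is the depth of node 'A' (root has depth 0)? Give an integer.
Path from root to A: J -> A
Depth = number of edges = 1

Answer: 1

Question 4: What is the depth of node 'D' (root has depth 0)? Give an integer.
Answer: 2

Derivation:
Path from root to D: J -> L -> D
Depth = number of edges = 2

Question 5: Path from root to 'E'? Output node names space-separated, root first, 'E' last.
Answer: J L C F E

Derivation:
Walk down from root: J -> L -> C -> F -> E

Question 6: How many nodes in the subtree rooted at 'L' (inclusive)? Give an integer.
Answer: 7

Derivation:
Subtree rooted at L contains: C, D, E, F, G, K, L
Count = 7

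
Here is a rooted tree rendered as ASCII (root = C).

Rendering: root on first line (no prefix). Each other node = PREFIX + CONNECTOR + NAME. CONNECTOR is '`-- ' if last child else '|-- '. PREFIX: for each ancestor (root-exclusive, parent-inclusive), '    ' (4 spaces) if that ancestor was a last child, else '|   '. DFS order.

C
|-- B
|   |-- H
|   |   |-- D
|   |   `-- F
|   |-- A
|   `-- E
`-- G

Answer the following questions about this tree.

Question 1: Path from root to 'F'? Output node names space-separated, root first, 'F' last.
Answer: C B H F

Derivation:
Walk down from root: C -> B -> H -> F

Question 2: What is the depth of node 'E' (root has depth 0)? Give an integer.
Path from root to E: C -> B -> E
Depth = number of edges = 2

Answer: 2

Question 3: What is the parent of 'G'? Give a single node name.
Answer: C

Derivation:
Scan adjacency: G appears as child of C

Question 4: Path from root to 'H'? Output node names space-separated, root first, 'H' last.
Walk down from root: C -> B -> H

Answer: C B H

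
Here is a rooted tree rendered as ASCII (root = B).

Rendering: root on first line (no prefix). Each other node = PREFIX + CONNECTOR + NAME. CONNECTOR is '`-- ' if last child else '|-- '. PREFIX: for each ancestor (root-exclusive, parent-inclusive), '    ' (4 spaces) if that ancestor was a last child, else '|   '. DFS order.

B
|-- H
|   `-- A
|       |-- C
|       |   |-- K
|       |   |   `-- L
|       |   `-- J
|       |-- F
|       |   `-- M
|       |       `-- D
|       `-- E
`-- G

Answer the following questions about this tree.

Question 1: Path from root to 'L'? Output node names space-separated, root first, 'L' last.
Answer: B H A C K L

Derivation:
Walk down from root: B -> H -> A -> C -> K -> L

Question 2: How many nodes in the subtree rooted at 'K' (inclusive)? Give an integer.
Answer: 2

Derivation:
Subtree rooted at K contains: K, L
Count = 2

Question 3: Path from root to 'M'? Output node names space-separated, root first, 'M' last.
Walk down from root: B -> H -> A -> F -> M

Answer: B H A F M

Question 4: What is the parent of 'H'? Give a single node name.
Answer: B

Derivation:
Scan adjacency: H appears as child of B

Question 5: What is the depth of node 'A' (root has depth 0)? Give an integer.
Answer: 2

Derivation:
Path from root to A: B -> H -> A
Depth = number of edges = 2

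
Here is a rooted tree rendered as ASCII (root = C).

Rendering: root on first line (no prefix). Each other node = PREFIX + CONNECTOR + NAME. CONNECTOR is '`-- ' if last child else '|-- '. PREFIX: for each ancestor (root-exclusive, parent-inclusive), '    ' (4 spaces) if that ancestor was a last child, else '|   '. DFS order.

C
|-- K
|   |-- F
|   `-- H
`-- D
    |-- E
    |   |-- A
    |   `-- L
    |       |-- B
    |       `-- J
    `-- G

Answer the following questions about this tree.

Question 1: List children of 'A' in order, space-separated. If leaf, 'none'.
Answer: none

Derivation:
Node A's children (from adjacency): (leaf)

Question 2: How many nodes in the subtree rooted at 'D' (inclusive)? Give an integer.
Answer: 7

Derivation:
Subtree rooted at D contains: A, B, D, E, G, J, L
Count = 7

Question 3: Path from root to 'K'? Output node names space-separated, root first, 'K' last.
Walk down from root: C -> K

Answer: C K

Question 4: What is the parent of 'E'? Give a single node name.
Scan adjacency: E appears as child of D

Answer: D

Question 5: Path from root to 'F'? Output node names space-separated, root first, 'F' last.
Answer: C K F

Derivation:
Walk down from root: C -> K -> F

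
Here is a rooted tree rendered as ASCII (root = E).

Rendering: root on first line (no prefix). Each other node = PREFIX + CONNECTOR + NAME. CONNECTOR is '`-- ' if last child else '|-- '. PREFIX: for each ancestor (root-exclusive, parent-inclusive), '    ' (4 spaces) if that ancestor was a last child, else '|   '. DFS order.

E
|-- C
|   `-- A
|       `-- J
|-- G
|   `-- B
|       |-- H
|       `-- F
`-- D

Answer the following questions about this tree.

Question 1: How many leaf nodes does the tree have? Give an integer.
Leaves (nodes with no children): D, F, H, J

Answer: 4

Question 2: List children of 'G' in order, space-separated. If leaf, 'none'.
Node G's children (from adjacency): B

Answer: B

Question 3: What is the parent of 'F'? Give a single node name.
Scan adjacency: F appears as child of B

Answer: B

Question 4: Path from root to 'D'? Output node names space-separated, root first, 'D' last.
Answer: E D

Derivation:
Walk down from root: E -> D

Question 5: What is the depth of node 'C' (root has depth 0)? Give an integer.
Path from root to C: E -> C
Depth = number of edges = 1

Answer: 1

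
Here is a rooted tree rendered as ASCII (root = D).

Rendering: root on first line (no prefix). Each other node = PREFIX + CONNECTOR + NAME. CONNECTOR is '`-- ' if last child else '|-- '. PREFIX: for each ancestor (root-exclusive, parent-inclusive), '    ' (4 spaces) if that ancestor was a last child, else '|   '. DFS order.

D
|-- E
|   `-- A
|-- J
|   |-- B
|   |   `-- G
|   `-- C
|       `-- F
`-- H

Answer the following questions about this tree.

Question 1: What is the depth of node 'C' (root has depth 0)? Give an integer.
Path from root to C: D -> J -> C
Depth = number of edges = 2

Answer: 2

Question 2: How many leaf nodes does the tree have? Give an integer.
Leaves (nodes with no children): A, F, G, H

Answer: 4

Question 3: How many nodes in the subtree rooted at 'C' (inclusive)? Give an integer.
Subtree rooted at C contains: C, F
Count = 2

Answer: 2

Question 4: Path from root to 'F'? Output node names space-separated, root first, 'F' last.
Walk down from root: D -> J -> C -> F

Answer: D J C F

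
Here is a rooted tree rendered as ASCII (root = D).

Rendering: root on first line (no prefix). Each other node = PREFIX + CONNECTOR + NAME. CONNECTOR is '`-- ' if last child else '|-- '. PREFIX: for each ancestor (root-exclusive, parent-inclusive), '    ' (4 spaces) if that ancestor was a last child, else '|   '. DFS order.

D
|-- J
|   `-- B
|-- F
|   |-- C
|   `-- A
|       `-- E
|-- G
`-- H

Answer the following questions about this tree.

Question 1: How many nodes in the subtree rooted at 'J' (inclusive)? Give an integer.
Answer: 2

Derivation:
Subtree rooted at J contains: B, J
Count = 2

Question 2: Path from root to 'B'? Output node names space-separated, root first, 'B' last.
Walk down from root: D -> J -> B

Answer: D J B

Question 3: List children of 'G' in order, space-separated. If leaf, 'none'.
Node G's children (from adjacency): (leaf)

Answer: none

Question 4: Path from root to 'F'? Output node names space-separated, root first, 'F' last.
Walk down from root: D -> F

Answer: D F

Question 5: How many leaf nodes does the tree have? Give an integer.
Answer: 5

Derivation:
Leaves (nodes with no children): B, C, E, G, H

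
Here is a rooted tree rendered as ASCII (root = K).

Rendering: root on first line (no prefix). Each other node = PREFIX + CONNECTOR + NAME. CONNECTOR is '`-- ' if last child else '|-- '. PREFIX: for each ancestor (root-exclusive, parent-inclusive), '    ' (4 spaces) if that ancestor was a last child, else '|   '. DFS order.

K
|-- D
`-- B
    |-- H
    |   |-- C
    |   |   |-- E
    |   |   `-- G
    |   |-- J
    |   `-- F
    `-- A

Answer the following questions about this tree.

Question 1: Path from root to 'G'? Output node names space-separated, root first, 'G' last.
Walk down from root: K -> B -> H -> C -> G

Answer: K B H C G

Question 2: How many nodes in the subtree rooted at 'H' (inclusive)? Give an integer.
Answer: 6

Derivation:
Subtree rooted at H contains: C, E, F, G, H, J
Count = 6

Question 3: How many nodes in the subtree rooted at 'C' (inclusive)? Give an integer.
Answer: 3

Derivation:
Subtree rooted at C contains: C, E, G
Count = 3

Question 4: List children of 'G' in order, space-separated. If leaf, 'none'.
Answer: none

Derivation:
Node G's children (from adjacency): (leaf)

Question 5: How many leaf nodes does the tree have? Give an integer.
Answer: 6

Derivation:
Leaves (nodes with no children): A, D, E, F, G, J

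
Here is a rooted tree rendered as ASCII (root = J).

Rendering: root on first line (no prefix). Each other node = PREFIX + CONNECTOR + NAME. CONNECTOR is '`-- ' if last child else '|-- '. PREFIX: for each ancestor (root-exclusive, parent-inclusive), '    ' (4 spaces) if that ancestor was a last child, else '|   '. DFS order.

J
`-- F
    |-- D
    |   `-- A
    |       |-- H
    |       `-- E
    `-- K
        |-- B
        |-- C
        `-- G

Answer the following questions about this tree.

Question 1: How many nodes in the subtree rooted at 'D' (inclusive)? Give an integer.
Answer: 4

Derivation:
Subtree rooted at D contains: A, D, E, H
Count = 4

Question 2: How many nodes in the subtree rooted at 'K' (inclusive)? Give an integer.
Answer: 4

Derivation:
Subtree rooted at K contains: B, C, G, K
Count = 4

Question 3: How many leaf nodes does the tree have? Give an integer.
Leaves (nodes with no children): B, C, E, G, H

Answer: 5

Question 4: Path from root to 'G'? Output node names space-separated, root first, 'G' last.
Answer: J F K G

Derivation:
Walk down from root: J -> F -> K -> G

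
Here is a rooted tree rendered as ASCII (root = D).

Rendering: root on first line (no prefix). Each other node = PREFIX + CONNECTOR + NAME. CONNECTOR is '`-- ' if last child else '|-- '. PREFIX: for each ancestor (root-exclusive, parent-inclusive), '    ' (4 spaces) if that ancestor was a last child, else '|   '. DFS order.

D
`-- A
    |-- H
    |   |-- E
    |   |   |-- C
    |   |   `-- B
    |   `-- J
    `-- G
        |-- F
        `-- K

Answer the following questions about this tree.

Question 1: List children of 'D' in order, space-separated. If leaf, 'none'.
Node D's children (from adjacency): A

Answer: A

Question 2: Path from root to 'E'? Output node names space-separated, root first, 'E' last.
Walk down from root: D -> A -> H -> E

Answer: D A H E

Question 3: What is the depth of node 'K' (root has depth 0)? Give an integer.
Answer: 3

Derivation:
Path from root to K: D -> A -> G -> K
Depth = number of edges = 3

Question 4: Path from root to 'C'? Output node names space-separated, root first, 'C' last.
Answer: D A H E C

Derivation:
Walk down from root: D -> A -> H -> E -> C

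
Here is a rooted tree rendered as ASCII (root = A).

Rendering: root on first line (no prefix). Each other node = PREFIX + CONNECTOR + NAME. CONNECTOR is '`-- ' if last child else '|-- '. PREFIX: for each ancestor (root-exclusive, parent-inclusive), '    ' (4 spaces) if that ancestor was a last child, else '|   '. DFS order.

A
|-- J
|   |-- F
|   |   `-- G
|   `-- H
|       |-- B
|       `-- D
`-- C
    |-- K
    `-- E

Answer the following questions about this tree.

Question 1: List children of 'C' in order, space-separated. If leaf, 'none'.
Node C's children (from adjacency): K, E

Answer: K E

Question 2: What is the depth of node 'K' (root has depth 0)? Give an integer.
Path from root to K: A -> C -> K
Depth = number of edges = 2

Answer: 2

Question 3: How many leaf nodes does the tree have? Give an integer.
Leaves (nodes with no children): B, D, E, G, K

Answer: 5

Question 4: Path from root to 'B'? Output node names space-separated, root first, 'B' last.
Answer: A J H B

Derivation:
Walk down from root: A -> J -> H -> B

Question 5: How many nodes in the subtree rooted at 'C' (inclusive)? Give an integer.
Answer: 3

Derivation:
Subtree rooted at C contains: C, E, K
Count = 3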